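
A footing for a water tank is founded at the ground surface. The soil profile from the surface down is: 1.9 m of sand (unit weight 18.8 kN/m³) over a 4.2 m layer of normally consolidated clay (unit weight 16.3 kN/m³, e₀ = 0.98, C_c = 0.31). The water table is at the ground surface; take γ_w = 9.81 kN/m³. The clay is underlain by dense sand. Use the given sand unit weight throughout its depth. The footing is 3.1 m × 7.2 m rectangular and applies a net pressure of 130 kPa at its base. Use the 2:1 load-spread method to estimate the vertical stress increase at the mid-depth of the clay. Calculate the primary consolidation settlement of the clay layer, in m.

Mid-depth of clay below the ground surface: z = 1.9 + 4.2/2 = 4 m.
Total vertical stress at mid-clay: σ_v = 18.8×1.9 + 16.3×2.1 = 69.95 kPa.
Pore pressure: u = 9.81×(4 − 0) = 39.24 kPa.
Initial effective stress: σ'_0 = σ_v − u = 69.95 − 39.24 = 30.71 kPa.
Stress increase at mid-clay by the 2:1 spreading method:
Δσ = qBL/((B+z)(L+z)) = 130×3.1×7.2/((3.1+4)(7.2+4)) = 36.489 kPa
Final effective stress: σ'_f = σ'_0 + Δσ = 30.71 + 36.489 = 67.199 kPa.
Normally consolidated clay, so the full stress increment lies on the virgin compression line:
S_c = C_c·H/(1+e₀)·log₁₀(σ'_f/σ'_0) = 0.31×4.2/(1+0.98)×log₁₀(67.199/30.71)
    = 0.65758 × 0.34008 = 0.2236 m

S_c ≈ 0.224 m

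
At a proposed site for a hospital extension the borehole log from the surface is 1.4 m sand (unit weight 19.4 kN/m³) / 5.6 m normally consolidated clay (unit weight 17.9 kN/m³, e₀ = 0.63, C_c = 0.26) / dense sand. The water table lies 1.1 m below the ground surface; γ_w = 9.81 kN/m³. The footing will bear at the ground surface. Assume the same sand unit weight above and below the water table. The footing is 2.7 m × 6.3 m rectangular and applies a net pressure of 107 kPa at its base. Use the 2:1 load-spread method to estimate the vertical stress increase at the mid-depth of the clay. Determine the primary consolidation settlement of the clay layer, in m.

S_c ≈ 0.166 m

Mid-depth of clay below the ground surface: z = 1.4 + 5.6/2 = 4.2 m.
Total vertical stress at mid-clay: σ_v = 19.4×1.4 + 17.9×2.8 = 77.28 kPa.
Pore pressure: u = 9.81×(4.2 − 1.1) = 30.411 kPa.
Initial effective stress: σ'_0 = σ_v − u = 77.28 − 30.411 = 46.869 kPa.
Stress increase at mid-clay by the 2:1 spreading method:
Δσ = qBL/((B+z)(L+z)) = 107×2.7×6.3/((2.7+4.2)(6.3+4.2)) = 25.122 kPa
Final effective stress: σ'_f = σ'_0 + Δσ = 46.869 + 25.122 = 71.991 kPa.
Normally consolidated clay, so the full stress increment lies on the virgin compression line:
S_c = C_c·H/(1+e₀)·log₁₀(σ'_f/σ'_0) = 0.26×5.6/(1+0.63)×log₁₀(71.991/46.869)
    = 0.89325 × 0.18639 = 0.1665 m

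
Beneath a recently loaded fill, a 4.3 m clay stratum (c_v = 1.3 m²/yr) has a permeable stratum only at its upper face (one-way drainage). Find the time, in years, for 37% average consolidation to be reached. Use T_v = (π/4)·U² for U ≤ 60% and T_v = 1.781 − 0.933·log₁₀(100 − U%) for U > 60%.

Drainage path length: H_d = H = 4.3 m (single drainage).
U ≤ 60%: T_v = (π/4)·U² = (π/4)×0.37² = 0.10752.
t = T_v·H_d²/c_v = 0.10752×4.3²/1.3 = 1.529 years.

t ≈ 1.53 years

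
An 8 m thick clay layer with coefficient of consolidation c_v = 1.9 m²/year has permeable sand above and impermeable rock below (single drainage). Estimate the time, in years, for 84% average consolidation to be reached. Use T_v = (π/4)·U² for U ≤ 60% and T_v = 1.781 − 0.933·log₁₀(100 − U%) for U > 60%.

t ≈ 22.1 years

Drainage path length: H_d = H = 8 m (single drainage).
U > 60%: T_v = 1.781 − 0.933·log₁₀(100 − 84) = 0.65756.
t = T_v·H_d²/c_v = 0.65756×8²/1.9 = 22.15 years.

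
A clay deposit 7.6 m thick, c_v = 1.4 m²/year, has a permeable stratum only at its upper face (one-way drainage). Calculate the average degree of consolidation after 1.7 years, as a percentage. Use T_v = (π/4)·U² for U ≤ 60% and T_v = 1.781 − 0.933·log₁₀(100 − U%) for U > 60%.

U ≈ 22.9 %

Drainage path length: H_d = H = 7.6 m (single drainage).
T_v = c_v·t/H_d² = 1.4×1.7/7.6² = 0.041205.
T_v = 0.041205 corresponds to the U ≤ 60% branch:
U = √(4T_v/π) = 0.229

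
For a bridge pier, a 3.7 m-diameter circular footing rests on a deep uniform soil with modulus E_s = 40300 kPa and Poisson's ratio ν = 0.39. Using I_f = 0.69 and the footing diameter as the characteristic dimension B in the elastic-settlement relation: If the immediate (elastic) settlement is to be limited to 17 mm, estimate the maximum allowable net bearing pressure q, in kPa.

S_e = q·B·(1−ν²)/E_s · I_f  ⇒  q = S_e·E_s / (B·(1−ν²)·I_f).
q = 0.017 × 40300 / (3.7 × 0.8479 × 0.69) = 316.5 kPa

q ≈ 316 kPa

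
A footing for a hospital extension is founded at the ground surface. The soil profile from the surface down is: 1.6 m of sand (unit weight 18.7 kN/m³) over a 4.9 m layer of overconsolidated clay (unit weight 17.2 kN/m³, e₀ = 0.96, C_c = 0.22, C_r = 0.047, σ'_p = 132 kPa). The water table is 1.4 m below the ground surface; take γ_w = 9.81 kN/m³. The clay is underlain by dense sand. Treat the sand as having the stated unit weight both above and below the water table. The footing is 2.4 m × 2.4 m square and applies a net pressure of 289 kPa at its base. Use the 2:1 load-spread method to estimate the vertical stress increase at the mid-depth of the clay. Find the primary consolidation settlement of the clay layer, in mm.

S_c ≈ 31.9 mm

Mid-depth of clay below the ground surface: z = 1.6 + 4.9/2 = 4.05 m.
Total vertical stress at mid-clay: σ_v = 18.7×1.6 + 17.2×2.45 = 72.06 kPa.
Pore pressure: u = 9.81×(4.05 − 1.4) = 25.997 kPa.
Initial effective stress: σ'_0 = σ_v − u = 72.06 − 25.997 = 46.063 kPa.
Stress increase at mid-clay by the 2:1 spreading method:
Δσ = qBL/((B+z)(L+z)) = 289×2.4×2.4/((2.4+4.05)(2.4+4.05)) = 40.013 kPa
Final effective stress: σ'_f = 46.063 + 40.013 = 86.076 kPa.
σ'_f = 86.076 ≤ σ'_p = 132 kPa, so the clay remains overconsolidated and only the recompression index applies:
S_c = C_r·H/(1+e₀)·log₁₀(σ'_f/σ'_0) = 0.047×4.9/1.96×log₁₀(86.076/46.063)
    = 0.1175 × 0.27153 = 0.0319 m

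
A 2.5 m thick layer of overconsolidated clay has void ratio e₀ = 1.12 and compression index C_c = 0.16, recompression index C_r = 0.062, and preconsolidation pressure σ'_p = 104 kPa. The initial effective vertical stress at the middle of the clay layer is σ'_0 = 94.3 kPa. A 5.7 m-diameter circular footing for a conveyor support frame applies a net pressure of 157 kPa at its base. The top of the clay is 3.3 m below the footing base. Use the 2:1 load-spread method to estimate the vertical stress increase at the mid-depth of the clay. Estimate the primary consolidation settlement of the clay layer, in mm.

Mid-depth of clay below the footing base: z = 3.3 + 2.5/2 = 4.55 m.
Stress increase at mid-clay by the 2:1 spreading method:
Δσ ≈ qD²/(D+z)² = 157×5.7²/(5.7+4.55)² = 48.551 kPa
Final effective stress: σ'_f = 94.3 + 48.551 = 142.85 kPa.
σ'_f = 142.85 > σ'_p = 104 kPa, so the stress path crosses the preconsolidation pressure — recompression up to σ'_p, then virgin compression beyond:
S_c = H/(1+e₀)·[C_r·log₁₀(σ'_p/σ'_0) + C_c·log₁₀(σ'_f/σ'_p)]
    = 2.5/2.12 × [0.062×log₁₀(104/94.3) + 0.16×log₁₀(142.85/104)]
    = 1.1792 × [0.0026363 + 0.022056] = 0.02912 m

S_c ≈ 29.1 mm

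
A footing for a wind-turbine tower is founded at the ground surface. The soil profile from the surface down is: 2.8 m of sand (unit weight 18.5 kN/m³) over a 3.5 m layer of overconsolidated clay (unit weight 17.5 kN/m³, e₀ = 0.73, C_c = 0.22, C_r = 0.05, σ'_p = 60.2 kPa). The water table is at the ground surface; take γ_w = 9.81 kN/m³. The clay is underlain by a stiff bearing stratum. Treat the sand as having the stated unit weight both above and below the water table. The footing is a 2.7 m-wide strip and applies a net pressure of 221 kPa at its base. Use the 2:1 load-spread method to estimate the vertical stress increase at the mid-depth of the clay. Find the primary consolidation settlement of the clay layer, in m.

S_c ≈ 0.154 m

Mid-depth of clay below the ground surface: z = 2.8 + 3.5/2 = 4.55 m.
Total vertical stress at mid-clay: σ_v = 18.5×2.8 + 17.5×1.75 = 82.425 kPa.
Pore pressure: u = 9.81×(4.55 − 0) = 44.636 kPa.
Initial effective stress: σ'_0 = σ_v − u = 82.425 − 44.636 = 37.789 kPa.
Stress increase at mid-clay by the 2:1 spreading method:
Δσ = qB/(B+z) = 221×2.7/(2.7+4.55) = 82.303 kPa
Final effective stress: σ'_f = 37.789 + 82.303 = 120.09 kPa.
σ'_f = 120.09 > σ'_p = 60.2 kPa, so the stress path crosses the preconsolidation pressure — recompression up to σ'_p, then virgin compression beyond:
S_c = H/(1+e₀)·[C_r·log₁₀(σ'_p/σ'_0) + C_c·log₁₀(σ'_f/σ'_p)]
    = 3.5/1.73 × [0.05×log₁₀(60.2/37.789) + 0.22×log₁₀(120.09/60.2)]
    = 2.0231 × [0.010112 + 0.06598] = 0.1539 m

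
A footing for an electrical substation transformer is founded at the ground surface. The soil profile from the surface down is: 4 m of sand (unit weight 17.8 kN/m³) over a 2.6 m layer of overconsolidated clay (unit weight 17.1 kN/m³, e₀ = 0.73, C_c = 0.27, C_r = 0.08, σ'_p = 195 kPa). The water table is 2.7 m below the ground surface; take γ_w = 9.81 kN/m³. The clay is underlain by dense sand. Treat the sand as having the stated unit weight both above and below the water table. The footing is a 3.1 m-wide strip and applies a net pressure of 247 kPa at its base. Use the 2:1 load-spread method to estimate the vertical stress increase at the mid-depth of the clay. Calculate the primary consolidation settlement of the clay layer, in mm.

Mid-depth of clay below the ground surface: z = 4 + 2.6/2 = 5.3 m.
Total vertical stress at mid-clay: σ_v = 17.8×4 + 17.1×1.3 = 93.43 kPa.
Pore pressure: u = 9.81×(5.3 − 2.7) = 25.506 kPa.
Initial effective stress: σ'_0 = σ_v − u = 93.43 − 25.506 = 67.924 kPa.
Stress increase at mid-clay by the 2:1 spreading method:
Δσ = qB/(B+z) = 247×3.1/(3.1+5.3) = 91.155 kPa
Final effective stress: σ'_f = 67.924 + 91.155 = 159.08 kPa.
σ'_f = 159.08 ≤ σ'_p = 195 kPa, so the clay remains overconsolidated and only the recompression index applies:
S_c = C_r·H/(1+e₀)·log₁₀(σ'_f/σ'_0) = 0.08×2.6/1.73×log₁₀(159.08/67.924)
    = 0.12023 × 0.36959 = 0.04444 m

S_c ≈ 44.4 mm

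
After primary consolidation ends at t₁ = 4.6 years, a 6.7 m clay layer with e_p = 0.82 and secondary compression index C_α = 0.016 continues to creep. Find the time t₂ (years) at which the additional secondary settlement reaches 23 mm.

S_s = C_α·H/(1+e_p)·log₁₀(t₂/t₁) ⇒ log₁₀(t₂/t₁) = S_s·(1+e_p)/(C_α·H).
log₁₀(t₂/t₁) = 0.023 × (1+0.82) / (0.016×6.7) = 0.3905
t₂ = t₁ × 10^0.3905 = 4.6 × 2.457 = 11.3 years

t₂ ≈ 11.3 years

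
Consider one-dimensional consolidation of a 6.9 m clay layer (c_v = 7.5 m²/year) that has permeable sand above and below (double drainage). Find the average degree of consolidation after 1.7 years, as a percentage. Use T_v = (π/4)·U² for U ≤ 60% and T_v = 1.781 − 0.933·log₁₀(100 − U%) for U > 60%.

Drainage path length: H_d = H/2 = 3.45 m (double drainage).
T_v = c_v·t/H_d² = 7.5×1.7/3.45² = 1.0712.
T_v = 1.0712 corresponds to the U > 60% branch:
U = 1 − 10^((1.781 − T_v)/0.933)/100 = 0.9424

U ≈ 94.2 %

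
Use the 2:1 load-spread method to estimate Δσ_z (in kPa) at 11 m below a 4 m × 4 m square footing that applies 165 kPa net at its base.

By the 2:1 method the load spreads at 1 horizontal : 2 vertical, so at depth z the loaded area has grown by z in each plan dimension:
Δσ = qBL/((B+z)(L+z)) = 165×4×4/((4+11)(4+11)) = 11.733 kPa

Δσ_z ≈ 11.7 kPa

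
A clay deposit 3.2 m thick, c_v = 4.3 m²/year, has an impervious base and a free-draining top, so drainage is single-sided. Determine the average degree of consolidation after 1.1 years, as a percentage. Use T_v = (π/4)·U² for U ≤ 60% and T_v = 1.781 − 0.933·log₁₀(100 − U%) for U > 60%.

Drainage path length: H_d = H = 3.2 m (single drainage).
T_v = c_v·t/H_d² = 4.3×1.1/3.2² = 0.46191.
T_v = 0.46191 corresponds to the U > 60% branch:
U = 1 − 10^((1.781 − T_v)/0.933)/100 = 0.7407

U ≈ 74.1 %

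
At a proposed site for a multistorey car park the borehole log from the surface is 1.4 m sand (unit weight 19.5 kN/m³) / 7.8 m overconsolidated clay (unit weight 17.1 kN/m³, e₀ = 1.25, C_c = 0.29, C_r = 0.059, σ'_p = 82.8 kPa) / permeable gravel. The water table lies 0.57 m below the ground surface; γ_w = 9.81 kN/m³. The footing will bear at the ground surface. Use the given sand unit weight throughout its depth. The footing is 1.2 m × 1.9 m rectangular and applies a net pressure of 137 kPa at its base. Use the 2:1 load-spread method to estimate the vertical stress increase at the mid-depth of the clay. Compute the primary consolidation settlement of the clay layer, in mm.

Mid-depth of clay below the ground surface: z = 1.4 + 7.8/2 = 5.3 m.
Total vertical stress at mid-clay: σ_v = 19.5×1.4 + 17.1×3.9 = 93.99 kPa.
Pore pressure: u = 9.81×(5.3 − 0.57) = 46.401 kPa.
Initial effective stress: σ'_0 = σ_v − u = 93.99 − 46.401 = 47.589 kPa.
Stress increase at mid-clay by the 2:1 spreading method:
Δσ = qBL/((B+z)(L+z)) = 137×1.2×1.9/((1.2+5.3)(1.9+5.3)) = 6.6744 kPa
Final effective stress: σ'_f = 47.589 + 6.6744 = 54.263 kPa.
σ'_f = 54.263 ≤ σ'_p = 82.8 kPa, so the clay remains overconsolidated and only the recompression index applies:
S_c = C_r·H/(1+e₀)·log₁₀(σ'_f/σ'_0) = 0.059×7.8/2.25×log₁₀(54.263/47.589)
    = 0.20454 × 0.056997 = 0.01166 m

S_c ≈ 11.7 mm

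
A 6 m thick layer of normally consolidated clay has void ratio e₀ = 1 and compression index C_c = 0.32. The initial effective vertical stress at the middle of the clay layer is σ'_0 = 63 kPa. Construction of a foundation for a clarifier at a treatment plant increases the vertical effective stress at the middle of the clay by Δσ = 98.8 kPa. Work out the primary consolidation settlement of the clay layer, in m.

Final effective stress: σ'_f = σ'_0 + Δσ = 63 + 98.8 = 161.8 kPa.
Normally consolidated clay, so the full stress increment lies on the virgin compression line:
S_c = C_c·H/(1+e₀)·log₁₀(σ'_f/σ'_0) = 0.32×6/(1+1)×log₁₀(161.8/63)
    = 0.96 × 0.40964 = 0.3933 m

S_c ≈ 0.393 m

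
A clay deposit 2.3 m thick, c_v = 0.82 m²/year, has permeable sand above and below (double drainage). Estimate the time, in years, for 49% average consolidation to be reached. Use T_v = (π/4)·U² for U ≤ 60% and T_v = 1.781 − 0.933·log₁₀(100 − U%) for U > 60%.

t ≈ 0.304 years

Drainage path length: H_d = H/2 = 1.15 m (double drainage).
U ≤ 60%: T_v = (π/4)·U² = (π/4)×0.49² = 0.18857.
t = T_v·H_d²/c_v = 0.18857×1.15²/0.82 = 0.3041 years.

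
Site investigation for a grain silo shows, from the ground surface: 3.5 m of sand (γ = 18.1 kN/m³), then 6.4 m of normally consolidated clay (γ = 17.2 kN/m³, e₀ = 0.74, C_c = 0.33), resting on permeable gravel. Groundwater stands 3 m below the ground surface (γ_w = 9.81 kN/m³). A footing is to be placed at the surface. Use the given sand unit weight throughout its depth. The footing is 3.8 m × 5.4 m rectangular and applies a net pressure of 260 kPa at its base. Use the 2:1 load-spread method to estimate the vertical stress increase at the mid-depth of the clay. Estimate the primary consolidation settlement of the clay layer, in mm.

S_c ≈ 218 mm

Mid-depth of clay below the ground surface: z = 3.5 + 6.4/2 = 6.7 m.
Total vertical stress at mid-clay: σ_v = 18.1×3.5 + 17.2×3.2 = 118.39 kPa.
Pore pressure: u = 9.81×(6.7 − 3) = 36.297 kPa.
Initial effective stress: σ'_0 = σ_v − u = 118.39 − 36.297 = 82.093 kPa.
Stress increase at mid-clay by the 2:1 spreading method:
Δσ = qBL/((B+z)(L+z)) = 260×3.8×5.4/((3.8+6.7)(5.4+6.7)) = 41.993 kPa
Final effective stress: σ'_f = σ'_0 + Δσ = 82.093 + 41.993 = 124.09 kPa.
Normally consolidated clay, so the full stress increment lies on the virgin compression line:
S_c = C_c·H/(1+e₀)·log₁₀(σ'_f/σ'_0) = 0.33×6.4/(1+0.74)×log₁₀(124.09/82.093)
    = 1.2138 × 0.17943 = 0.2178 m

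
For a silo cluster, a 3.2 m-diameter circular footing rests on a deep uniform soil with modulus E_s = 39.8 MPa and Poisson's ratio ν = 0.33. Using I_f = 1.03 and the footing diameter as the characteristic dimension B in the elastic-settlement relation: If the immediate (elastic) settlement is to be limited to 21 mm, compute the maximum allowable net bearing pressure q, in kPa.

q ≈ 285 kPa

E_s = 39.8 MPa = 39800 kPa.
S_e = q·B·(1−ν²)/E_s · I_f  ⇒  q = S_e·E_s / (B·(1−ν²)·I_f).
q = 0.021 × 39800 / (3.2 × 0.8911 × 1.03) = 284.6 kPa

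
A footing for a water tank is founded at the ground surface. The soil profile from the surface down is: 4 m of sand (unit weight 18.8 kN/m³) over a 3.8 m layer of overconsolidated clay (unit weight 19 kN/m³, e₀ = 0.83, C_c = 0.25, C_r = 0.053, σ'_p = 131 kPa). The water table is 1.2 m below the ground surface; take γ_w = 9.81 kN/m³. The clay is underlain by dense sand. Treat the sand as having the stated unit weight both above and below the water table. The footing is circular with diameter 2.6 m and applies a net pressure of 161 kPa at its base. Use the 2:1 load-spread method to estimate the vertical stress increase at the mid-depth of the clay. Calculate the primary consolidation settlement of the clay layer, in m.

S_c ≈ 0.00994 m

Mid-depth of clay below the ground surface: z = 4 + 3.8/2 = 5.9 m.
Total vertical stress at mid-clay: σ_v = 18.8×4 + 19×1.9 = 111.3 kPa.
Pore pressure: u = 9.81×(5.9 − 1.2) = 46.107 kPa.
Initial effective stress: σ'_0 = σ_v − u = 111.3 − 46.107 = 65.193 kPa.
Stress increase at mid-clay by the 2:1 spreading method:
Δσ ≈ qD²/(D+z)² = 161×2.6²/(2.6+5.9)² = 15.064 kPa
Final effective stress: σ'_f = 65.193 + 15.064 = 80.257 kPa.
σ'_f = 80.257 ≤ σ'_p = 131 kPa, so the clay remains overconsolidated and only the recompression index applies:
S_c = C_r·H/(1+e₀)·log₁₀(σ'_f/σ'_0) = 0.053×3.8/1.83×log₁₀(80.257/65.193)
    = 0.11005 × 0.090282 = 0.009936 m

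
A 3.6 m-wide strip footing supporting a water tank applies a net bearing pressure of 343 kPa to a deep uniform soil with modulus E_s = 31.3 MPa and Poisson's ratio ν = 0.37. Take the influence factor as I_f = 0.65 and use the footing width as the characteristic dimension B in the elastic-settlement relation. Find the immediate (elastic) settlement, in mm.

Immediate (elastic) settlement: S_e = q·B·(1−ν²)/E_s · I_f.
E_s = 31.3 MPa = 31300 kPa.
S_e = 343 × 3.6 × (1 − 0.37²) / 31300 × 0.65
    = 343 × 3.6 × 0.8631 / 31300 × 0.65
    = 0.02213 m = 22.13 mm

S_e ≈ 22.1 mm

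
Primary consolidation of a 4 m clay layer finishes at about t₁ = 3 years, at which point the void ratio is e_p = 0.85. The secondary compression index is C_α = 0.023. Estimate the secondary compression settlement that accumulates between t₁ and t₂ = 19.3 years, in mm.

S_s ≈ 40.2 mm

Secondary compression: S_s = C_α·H/(1+e_p)·log₁₀(t₂/t₁)
S_s = 0.023×4/(1+0.85)×log₁₀(19.3/3)
    = 0.04973 × 0.8084 = 0.0402 m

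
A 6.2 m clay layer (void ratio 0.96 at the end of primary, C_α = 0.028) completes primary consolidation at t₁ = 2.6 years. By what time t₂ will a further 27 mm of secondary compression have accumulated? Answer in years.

t₂ ≈ 5.25 years

S_s = C_α·H/(1+e_p)·log₁₀(t₂/t₁) ⇒ log₁₀(t₂/t₁) = S_s·(1+e_p)/(C_α·H).
log₁₀(t₂/t₁) = 0.027 × (1+0.96) / (0.028×6.2) = 0.3048
t₂ = t₁ × 10^0.3048 = 2.6 × 2.018 = 5.246 years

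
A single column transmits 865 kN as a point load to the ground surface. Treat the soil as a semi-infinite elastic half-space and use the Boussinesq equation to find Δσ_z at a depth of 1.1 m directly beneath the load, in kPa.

Boussinesq vertical stress below a point load on an elastic half-space:
Δσ_z = 3P/(2πz²) · [1 + (r/z)²]^(−5/2)
r/z = 0/1.1 = 0; [1+(r/z)²]^(−5/2) = 1.
Δσ_z = 3×865/(2π×1.1²) × 1 = 341.33 × 1 = 341.3 kPa

Δσ_z ≈ 341 kPa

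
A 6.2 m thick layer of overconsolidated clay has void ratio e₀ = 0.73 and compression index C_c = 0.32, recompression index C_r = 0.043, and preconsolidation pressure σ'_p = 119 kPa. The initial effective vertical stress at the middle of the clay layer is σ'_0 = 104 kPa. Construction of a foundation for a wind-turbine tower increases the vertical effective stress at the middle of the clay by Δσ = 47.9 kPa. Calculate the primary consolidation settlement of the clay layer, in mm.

S_c ≈ 131 mm

Final effective stress: σ'_f = 104 + 47.9 = 151.9 kPa.
σ'_f = 151.9 > σ'_p = 119 kPa, so the stress path crosses the preconsolidation pressure — recompression up to σ'_p, then virgin compression beyond:
S_c = H/(1+e₀)·[C_r·log₁₀(σ'_p/σ'_0) + C_c·log₁₀(σ'_f/σ'_p)]
    = 6.2/1.73 × [0.043×log₁₀(119/104) + 0.32×log₁₀(151.9/119)]
    = 3.5838 × [0.0025161 + 0.033923] = 0.1306 m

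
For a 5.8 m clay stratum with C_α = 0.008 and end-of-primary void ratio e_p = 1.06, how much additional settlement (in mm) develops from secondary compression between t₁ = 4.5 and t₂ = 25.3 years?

Secondary compression: S_s = C_α·H/(1+e_p)·log₁₀(t₂/t₁)
S_s = 0.008×5.8/(1+1.06)×log₁₀(25.3/4.5)
    = 0.02252 × 0.7499 = 0.01689 m

S_s ≈ 16.9 mm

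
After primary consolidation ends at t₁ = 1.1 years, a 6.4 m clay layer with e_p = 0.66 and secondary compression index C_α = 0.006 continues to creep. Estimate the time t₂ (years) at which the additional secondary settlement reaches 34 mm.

t₂ ≈ 32.4 years

S_s = C_α·H/(1+e_p)·log₁₀(t₂/t₁) ⇒ log₁₀(t₂/t₁) = S_s·(1+e_p)/(C_α·H).
log₁₀(t₂/t₁) = 0.034 × (1+0.66) / (0.006×6.4) = 1.47
t₂ = t₁ × 10^1.47 = 1.1 × 29.5 = 32.45 years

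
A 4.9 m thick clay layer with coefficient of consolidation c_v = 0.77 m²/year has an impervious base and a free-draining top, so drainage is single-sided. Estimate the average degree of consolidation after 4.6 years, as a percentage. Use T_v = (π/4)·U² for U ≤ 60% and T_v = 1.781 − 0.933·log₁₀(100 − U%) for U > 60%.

U ≈ 43.3 %

Drainage path length: H_d = H = 4.9 m (single drainage).
T_v = c_v·t/H_d² = 0.77×4.6/4.9² = 0.14752.
T_v = 0.14752 corresponds to the U ≤ 60% branch:
U = √(4T_v/π) = 0.4334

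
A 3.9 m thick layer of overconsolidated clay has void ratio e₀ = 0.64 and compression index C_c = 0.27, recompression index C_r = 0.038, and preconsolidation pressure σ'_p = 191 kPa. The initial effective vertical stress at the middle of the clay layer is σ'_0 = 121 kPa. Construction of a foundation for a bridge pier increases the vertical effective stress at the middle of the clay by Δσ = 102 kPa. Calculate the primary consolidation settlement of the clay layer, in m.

S_c ≈ 0.0611 m

Final effective stress: σ'_f = 121 + 102 = 223 kPa.
σ'_f = 223 > σ'_p = 191 kPa, so the stress path crosses the preconsolidation pressure — recompression up to σ'_p, then virgin compression beyond:
S_c = H/(1+e₀)·[C_r·log₁₀(σ'_p/σ'_0) + C_c·log₁₀(σ'_f/σ'_p)]
    = 3.9/1.64 × [0.038×log₁₀(191/121) + 0.27×log₁₀(223/191)]
    = 2.378 × [0.0075334 + 0.018163] = 0.06111 m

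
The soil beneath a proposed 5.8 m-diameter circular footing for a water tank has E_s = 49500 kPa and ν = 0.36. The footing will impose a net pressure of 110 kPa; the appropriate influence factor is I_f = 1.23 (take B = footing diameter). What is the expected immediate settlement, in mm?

S_e ≈ 13.8 mm

Immediate (elastic) settlement: S_e = q·B·(1−ν²)/E_s · I_f.
S_e = 110 × 5.8 × (1 − 0.36²) / 49500 × 1.23
    = 110 × 5.8 × 0.8704 / 49500 × 1.23
    = 0.0138 m = 13.8 mm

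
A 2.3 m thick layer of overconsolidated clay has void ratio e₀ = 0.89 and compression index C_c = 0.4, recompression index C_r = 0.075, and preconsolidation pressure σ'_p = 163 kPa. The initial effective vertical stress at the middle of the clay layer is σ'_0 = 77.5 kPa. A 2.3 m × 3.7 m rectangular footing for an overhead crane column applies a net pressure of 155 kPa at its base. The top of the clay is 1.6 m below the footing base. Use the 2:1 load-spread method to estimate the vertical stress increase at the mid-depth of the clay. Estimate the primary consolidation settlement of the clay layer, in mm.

S_c ≈ 16.7 mm

Mid-depth of clay below the footing base: z = 1.6 + 2.3/2 = 2.75 m.
Stress increase at mid-clay by the 2:1 spreading method:
Δσ = qBL/((B+z)(L+z)) = 155×2.3×3.7/((2.3+2.75)(3.7+2.75)) = 40.496 kPa
Final effective stress: σ'_f = 77.5 + 40.496 = 118 kPa.
σ'_f = 118 ≤ σ'_p = 163 kPa, so the clay remains overconsolidated and only the recompression index applies:
S_c = C_r·H/(1+e₀)·log₁₀(σ'_f/σ'_0) = 0.075×2.3/1.89×log₁₀(118/77.5)
    = 0.091268 × 0.18258 = 0.01666 m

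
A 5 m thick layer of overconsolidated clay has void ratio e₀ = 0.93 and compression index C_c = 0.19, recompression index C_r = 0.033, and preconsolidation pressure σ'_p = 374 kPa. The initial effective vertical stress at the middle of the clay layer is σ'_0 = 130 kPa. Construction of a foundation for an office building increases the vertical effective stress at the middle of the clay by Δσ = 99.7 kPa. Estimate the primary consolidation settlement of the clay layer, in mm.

S_c ≈ 21.1 mm

Final effective stress: σ'_f = 130 + 99.7 = 229.7 kPa.
σ'_f = 229.7 ≤ σ'_p = 374 kPa, so the clay remains overconsolidated and only the recompression index applies:
S_c = C_r·H/(1+e₀)·log₁₀(σ'_f/σ'_0) = 0.033×5/1.93×log₁₀(229.7/130)
    = 0.085493 × 0.24722 = 0.02114 m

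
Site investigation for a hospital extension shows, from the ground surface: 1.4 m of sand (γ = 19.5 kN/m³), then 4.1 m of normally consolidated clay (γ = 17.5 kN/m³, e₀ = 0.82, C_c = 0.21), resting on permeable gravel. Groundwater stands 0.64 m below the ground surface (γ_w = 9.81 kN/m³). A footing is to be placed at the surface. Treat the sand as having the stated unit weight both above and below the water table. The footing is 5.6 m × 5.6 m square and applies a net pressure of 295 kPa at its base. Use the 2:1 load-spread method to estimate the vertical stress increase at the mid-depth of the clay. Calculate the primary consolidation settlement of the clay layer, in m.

S_c ≈ 0.293 m

Mid-depth of clay below the ground surface: z = 1.4 + 4.1/2 = 3.45 m.
Total vertical stress at mid-clay: σ_v = 19.5×1.4 + 17.5×2.05 = 63.175 kPa.
Pore pressure: u = 9.81×(3.45 − 0.64) = 27.566 kPa.
Initial effective stress: σ'_0 = σ_v − u = 63.175 − 27.566 = 35.609 kPa.
Stress increase at mid-clay by the 2:1 spreading method:
Δσ = qBL/((B+z)(L+z)) = 295×5.6×5.6/((5.6+3.45)(5.6+3.45)) = 112.95 kPa
Final effective stress: σ'_f = σ'_0 + Δσ = 35.609 + 112.95 = 148.56 kPa.
Normally consolidated clay, so the full stress increment lies on the virgin compression line:
S_c = C_c·H/(1+e₀)·log₁₀(σ'_f/σ'_0) = 0.21×4.1/(1+0.82)×log₁₀(148.56/35.609)
    = 0.47308 × 0.62034 = 0.2935 m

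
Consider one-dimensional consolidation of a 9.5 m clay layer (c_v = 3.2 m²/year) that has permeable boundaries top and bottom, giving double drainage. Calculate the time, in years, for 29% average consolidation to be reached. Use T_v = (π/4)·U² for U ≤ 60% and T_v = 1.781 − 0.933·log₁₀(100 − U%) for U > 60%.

Drainage path length: H_d = H/2 = 4.75 m (double drainage).
U ≤ 60%: T_v = (π/4)·U² = (π/4)×0.29² = 0.066052.
t = T_v·H_d²/c_v = 0.066052×4.75²/3.2 = 0.4657 years.

t ≈ 0.466 years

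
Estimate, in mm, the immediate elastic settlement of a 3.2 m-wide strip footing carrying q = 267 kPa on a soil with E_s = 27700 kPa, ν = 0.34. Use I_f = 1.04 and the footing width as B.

Immediate (elastic) settlement: S_e = q·B·(1−ν²)/E_s · I_f.
S_e = 267 × 3.2 × (1 − 0.34²) / 27700 × 1.04
    = 267 × 3.2 × 0.8844 / 27700 × 1.04
    = 0.02837 m = 28.37 mm

S_e ≈ 28.4 mm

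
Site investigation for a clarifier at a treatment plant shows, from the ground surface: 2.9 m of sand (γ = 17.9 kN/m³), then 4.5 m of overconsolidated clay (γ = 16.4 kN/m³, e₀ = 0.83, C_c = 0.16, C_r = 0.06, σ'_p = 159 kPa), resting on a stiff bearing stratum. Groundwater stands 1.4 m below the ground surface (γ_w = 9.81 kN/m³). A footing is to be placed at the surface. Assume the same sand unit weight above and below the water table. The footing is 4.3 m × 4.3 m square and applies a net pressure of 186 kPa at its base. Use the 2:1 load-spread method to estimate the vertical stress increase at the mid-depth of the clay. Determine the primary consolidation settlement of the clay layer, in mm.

S_c ≈ 35.5 mm

Mid-depth of clay below the ground surface: z = 2.9 + 4.5/2 = 5.15 m.
Total vertical stress at mid-clay: σ_v = 17.9×2.9 + 16.4×2.25 = 88.81 kPa.
Pore pressure: u = 9.81×(5.15 − 1.4) = 36.788 kPa.
Initial effective stress: σ'_0 = σ_v − u = 88.81 − 36.788 = 52.022 kPa.
Stress increase at mid-clay by the 2:1 spreading method:
Δσ = qBL/((B+z)(L+z)) = 186×4.3×4.3/((4.3+5.15)(4.3+5.15)) = 38.511 kPa
Final effective stress: σ'_f = 52.022 + 38.511 = 90.533 kPa.
σ'_f = 90.533 ≤ σ'_p = 159 kPa, so the clay remains overconsolidated and only the recompression index applies:
S_c = C_r·H/(1+e₀)·log₁₀(σ'_f/σ'_0) = 0.06×4.5/1.83×log₁₀(90.533/52.022)
    = 0.14754 × 0.24062 = 0.0355 m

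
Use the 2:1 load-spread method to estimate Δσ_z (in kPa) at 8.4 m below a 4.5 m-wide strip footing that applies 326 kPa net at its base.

By the 2:1 method the load spreads at 1 horizontal : 2 vertical, so at depth z the loaded area has grown by z in each plan dimension:
Δσ = qB/(B+z) = 326×4.5/(4.5+8.4) = 113.72 kPa

Δσ_z ≈ 114 kPa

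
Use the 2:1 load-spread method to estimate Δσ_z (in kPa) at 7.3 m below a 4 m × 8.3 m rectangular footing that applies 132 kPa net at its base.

Δσ_z ≈ 24.9 kPa

By the 2:1 method the load spreads at 1 horizontal : 2 vertical, so at depth z the loaded area has grown by z in each plan dimension:
Δσ = qBL/((B+z)(L+z)) = 132×4×8.3/((4+7.3)(8.3+7.3)) = 24.86 kPa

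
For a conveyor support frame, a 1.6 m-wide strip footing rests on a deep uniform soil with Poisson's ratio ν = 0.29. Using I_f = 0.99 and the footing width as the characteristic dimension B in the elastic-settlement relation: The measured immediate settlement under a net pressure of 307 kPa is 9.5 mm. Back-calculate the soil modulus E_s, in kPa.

E_s ≈ 46900 kPa

S_e = q·B·(1−ν²)/E_s · I_f  ⇒  E_s = q·B·(1−ν²)·I_f / S_e.
E_s = 307 × 1.6 × 0.9159 × 0.99 / 0.0095 = 46880 kPa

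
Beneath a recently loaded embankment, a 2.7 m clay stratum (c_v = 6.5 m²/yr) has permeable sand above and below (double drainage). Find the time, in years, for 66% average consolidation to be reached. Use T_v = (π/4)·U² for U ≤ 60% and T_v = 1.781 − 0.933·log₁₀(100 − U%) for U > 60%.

t ≈ 0.0987 years

Drainage path length: H_d = H/2 = 1.35 m (double drainage).
U > 60%: T_v = 1.781 − 0.933·log₁₀(100 − 66) = 0.35213.
t = T_v·H_d²/c_v = 0.35213×1.35²/6.5 = 0.09873 years.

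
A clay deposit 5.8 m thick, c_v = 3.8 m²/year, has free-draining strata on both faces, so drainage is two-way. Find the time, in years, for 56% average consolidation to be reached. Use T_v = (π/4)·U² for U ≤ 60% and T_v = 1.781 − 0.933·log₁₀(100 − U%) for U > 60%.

Drainage path length: H_d = H/2 = 2.9 m (double drainage).
U ≤ 60%: T_v = (π/4)·U² = (π/4)×0.56² = 0.2463.
t = T_v·H_d²/c_v = 0.2463×2.9²/3.8 = 0.5451 years.

t ≈ 0.545 years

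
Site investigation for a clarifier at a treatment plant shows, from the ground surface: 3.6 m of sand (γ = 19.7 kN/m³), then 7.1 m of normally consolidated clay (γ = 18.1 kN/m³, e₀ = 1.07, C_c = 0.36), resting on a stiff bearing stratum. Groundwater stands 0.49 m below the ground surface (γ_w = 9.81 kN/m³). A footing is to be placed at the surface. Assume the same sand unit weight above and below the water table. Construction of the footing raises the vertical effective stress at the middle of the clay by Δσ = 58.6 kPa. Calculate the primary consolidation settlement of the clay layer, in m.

Mid-depth of clay below the ground surface: z = 3.6 + 7.1/2 = 7.15 m.
Total vertical stress at mid-clay: σ_v = 19.7×3.6 + 18.1×3.55 = 135.18 kPa.
Pore pressure: u = 9.81×(7.15 − 0.49) = 65.335 kPa.
Initial effective stress: σ'_0 = σ_v − u = 135.18 − 65.335 = 69.845 kPa.
Final effective stress: σ'_f = σ'_0 + Δσ = 69.845 + 58.6 = 128.44 kPa.
Normally consolidated clay, so the full stress increment lies on the virgin compression line:
S_c = C_c·H/(1+e₀)·log₁₀(σ'_f/σ'_0) = 0.36×7.1/(1+1.07)×log₁₀(128.44/69.845)
    = 1.2348 × 0.26456 = 0.3267 m

S_c ≈ 0.327 m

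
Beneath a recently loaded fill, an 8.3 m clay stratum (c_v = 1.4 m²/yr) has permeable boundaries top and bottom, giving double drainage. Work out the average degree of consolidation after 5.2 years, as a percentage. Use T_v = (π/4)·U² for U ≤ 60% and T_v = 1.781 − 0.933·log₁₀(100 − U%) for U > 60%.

Drainage path length: H_d = H/2 = 4.15 m (double drainage).
T_v = c_v·t/H_d² = 1.4×5.2/4.15² = 0.4227.
T_v = 0.4227 corresponds to the U > 60% branch:
U = 1 − 10^((1.781 − T_v)/0.933)/100 = 0.7143

U ≈ 71.4 %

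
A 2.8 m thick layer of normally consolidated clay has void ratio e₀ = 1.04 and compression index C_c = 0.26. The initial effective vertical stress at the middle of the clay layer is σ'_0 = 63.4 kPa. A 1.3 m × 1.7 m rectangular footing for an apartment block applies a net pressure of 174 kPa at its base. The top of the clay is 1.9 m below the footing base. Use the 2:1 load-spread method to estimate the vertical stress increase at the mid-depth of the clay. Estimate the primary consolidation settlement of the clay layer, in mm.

S_c ≈ 36.3 mm

Mid-depth of clay below the footing base: z = 1.9 + 2.8/2 = 3.3 m.
Stress increase at mid-clay by the 2:1 spreading method:
Δσ = qBL/((B+z)(L+z)) = 174×1.3×1.7/((1.3+3.3)(1.7+3.3)) = 16.719 kPa
Final effective stress: σ'_f = σ'_0 + Δσ = 63.4 + 16.719 = 80.119 kPa.
Normally consolidated clay, so the full stress increment lies on the virgin compression line:
S_c = C_c·H/(1+e₀)·log₁₀(σ'_f/σ'_0) = 0.26×2.8/(1+1.04)×log₁₀(80.119/63.4)
    = 0.35686 × 0.10165 = 0.03627 m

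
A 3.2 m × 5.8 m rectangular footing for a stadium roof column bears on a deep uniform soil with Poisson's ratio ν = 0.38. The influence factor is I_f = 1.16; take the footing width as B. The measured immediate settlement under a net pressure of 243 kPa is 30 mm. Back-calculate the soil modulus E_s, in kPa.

E_s ≈ 25700 kPa

S_e = q·B·(1−ν²)/E_s · I_f  ⇒  E_s = q·B·(1−ν²)·I_f / S_e.
E_s = 243 × 3.2 × 0.8556 × 1.16 / 0.03 = 25730 kPa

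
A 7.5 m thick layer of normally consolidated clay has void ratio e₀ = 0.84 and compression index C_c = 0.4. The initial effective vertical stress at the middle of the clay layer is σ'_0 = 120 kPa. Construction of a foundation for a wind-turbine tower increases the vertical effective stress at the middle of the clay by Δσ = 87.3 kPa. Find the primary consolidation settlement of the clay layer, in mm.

Final effective stress: σ'_f = σ'_0 + Δσ = 120 + 87.3 = 207.3 kPa.
Normally consolidated clay, so the full stress increment lies on the virgin compression line:
S_c = C_c·H/(1+e₀)·log₁₀(σ'_f/σ'_0) = 0.4×7.5/(1+0.84)×log₁₀(207.3/120)
    = 1.6304 × 0.23742 = 0.3871 m

S_c ≈ 387 mm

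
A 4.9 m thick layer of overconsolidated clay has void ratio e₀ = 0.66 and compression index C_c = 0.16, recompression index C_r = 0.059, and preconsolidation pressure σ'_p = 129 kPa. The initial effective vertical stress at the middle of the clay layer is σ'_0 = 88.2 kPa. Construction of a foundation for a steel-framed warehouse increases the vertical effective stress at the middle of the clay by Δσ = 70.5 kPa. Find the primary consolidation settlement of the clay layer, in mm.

S_c ≈ 71.3 mm

Final effective stress: σ'_f = 88.2 + 70.5 = 158.7 kPa.
σ'_f = 158.7 > σ'_p = 129 kPa, so the stress path crosses the preconsolidation pressure — recompression up to σ'_p, then virgin compression beyond:
S_c = H/(1+e₀)·[C_r·log₁₀(σ'_p/σ'_0) + C_c·log₁₀(σ'_f/σ'_p)]
    = 4.9/1.66 × [0.059×log₁₀(129/88.2) + 0.16×log₁₀(158.7/129)]
    = 2.9518 × [0.0097421 + 0.014398] = 0.07126 m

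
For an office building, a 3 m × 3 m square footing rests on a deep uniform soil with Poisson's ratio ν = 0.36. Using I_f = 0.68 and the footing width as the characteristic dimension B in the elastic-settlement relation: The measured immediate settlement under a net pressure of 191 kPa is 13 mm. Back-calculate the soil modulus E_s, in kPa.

E_s ≈ 26100 kPa

S_e = q·B·(1−ν²)/E_s · I_f  ⇒  E_s = q·B·(1−ν²)·I_f / S_e.
E_s = 191 × 3 × 0.8704 × 0.68 / 0.013 = 26090 kPa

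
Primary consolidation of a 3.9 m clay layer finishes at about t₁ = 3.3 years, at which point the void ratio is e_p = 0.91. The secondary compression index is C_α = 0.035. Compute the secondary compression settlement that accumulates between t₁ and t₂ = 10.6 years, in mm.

Secondary compression: S_s = C_α·H/(1+e_p)·log₁₀(t₂/t₁)
S_s = 0.035×3.9/(1+0.91)×log₁₀(10.6/3.3)
    = 0.07147 × 0.5068 = 0.03622 m

S_s ≈ 36.2 mm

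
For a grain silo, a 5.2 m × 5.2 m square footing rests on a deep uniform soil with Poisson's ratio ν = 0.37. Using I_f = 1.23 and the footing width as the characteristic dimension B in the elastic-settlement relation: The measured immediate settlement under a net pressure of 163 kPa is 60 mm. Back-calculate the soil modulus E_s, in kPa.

S_e = q·B·(1−ν²)/E_s · I_f  ⇒  E_s = q·B·(1−ν²)·I_f / S_e.
E_s = 163 × 5.2 × 0.8631 × 1.23 / 0.06 = 15000 kPa

E_s ≈ 15000 kPa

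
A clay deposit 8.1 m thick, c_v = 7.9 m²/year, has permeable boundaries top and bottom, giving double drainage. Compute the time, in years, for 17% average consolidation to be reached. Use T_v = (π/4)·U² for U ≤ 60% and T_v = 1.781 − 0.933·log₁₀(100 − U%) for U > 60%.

Drainage path length: H_d = H/2 = 4.05 m (double drainage).
U ≤ 60%: T_v = (π/4)·U² = (π/4)×0.17² = 0.022698.
t = T_v·H_d²/c_v = 0.022698×4.05²/7.9 = 0.04713 years.

t ≈ 0.0471 years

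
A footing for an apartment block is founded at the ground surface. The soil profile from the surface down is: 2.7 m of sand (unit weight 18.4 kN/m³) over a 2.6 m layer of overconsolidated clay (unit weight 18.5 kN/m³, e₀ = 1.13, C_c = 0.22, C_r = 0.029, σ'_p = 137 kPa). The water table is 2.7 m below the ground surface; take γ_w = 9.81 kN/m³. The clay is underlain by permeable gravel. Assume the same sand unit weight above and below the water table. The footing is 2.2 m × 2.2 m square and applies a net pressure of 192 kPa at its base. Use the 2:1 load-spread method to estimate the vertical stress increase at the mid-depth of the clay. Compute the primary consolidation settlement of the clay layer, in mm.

Mid-depth of clay below the ground surface: z = 2.7 + 2.6/2 = 4 m.
Total vertical stress at mid-clay: σ_v = 18.4×2.7 + 18.5×1.3 = 73.73 kPa.
Pore pressure: u = 9.81×(4 − 2.7) = 12.753 kPa.
Initial effective stress: σ'_0 = σ_v − u = 73.73 − 12.753 = 60.977 kPa.
Stress increase at mid-clay by the 2:1 spreading method:
Δσ = qBL/((B+z)(L+z)) = 192×2.2×2.2/((2.2+4)(2.2+4)) = 24.175 kPa
Final effective stress: σ'_f = 60.977 + 24.175 = 85.152 kPa.
σ'_f = 85.152 ≤ σ'_p = 137 kPa, so the clay remains overconsolidated and only the recompression index applies:
S_c = C_r·H/(1+e₀)·log₁₀(σ'_f/σ'_0) = 0.029×2.6/2.13×log₁₀(85.152/60.977)
    = 0.0354 × 0.14503 = 0.005134 m

S_c ≈ 5.13 mm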